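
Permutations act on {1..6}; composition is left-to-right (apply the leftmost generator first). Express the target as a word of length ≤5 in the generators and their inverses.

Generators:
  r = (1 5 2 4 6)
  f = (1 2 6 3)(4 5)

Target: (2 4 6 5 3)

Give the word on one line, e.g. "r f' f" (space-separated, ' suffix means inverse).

f' r f

  after f': (1 3 6 2)(4 5)
  after r: (1 3)(2 5 6 4)
  after f: (2 4 6 5 3)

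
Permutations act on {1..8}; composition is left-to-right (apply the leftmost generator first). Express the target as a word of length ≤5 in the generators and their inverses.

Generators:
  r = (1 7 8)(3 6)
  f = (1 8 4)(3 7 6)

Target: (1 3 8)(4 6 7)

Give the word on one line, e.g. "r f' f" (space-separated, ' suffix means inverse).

r f f r' f

  after r: (1 7 8)(3 6)
  after f: (1 6 7 4)
  after f: (1 3 7)(4 8)
  after r': (1 6 3)(4 7 8)
  after f: (1 3 8)(4 6 7)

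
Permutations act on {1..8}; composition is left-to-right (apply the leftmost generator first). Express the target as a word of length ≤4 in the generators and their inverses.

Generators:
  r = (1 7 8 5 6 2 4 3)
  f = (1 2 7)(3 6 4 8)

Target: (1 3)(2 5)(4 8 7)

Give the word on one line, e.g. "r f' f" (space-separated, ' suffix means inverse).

r' r' f f

  after r': (1 3 4 2 6 5 8 7)
  after r': (1 4 6 8)(2 5 7 3)
  after f: (1 8 2 5)(3 7 6)
  after f: (1 3)(2 5)(4 8 7)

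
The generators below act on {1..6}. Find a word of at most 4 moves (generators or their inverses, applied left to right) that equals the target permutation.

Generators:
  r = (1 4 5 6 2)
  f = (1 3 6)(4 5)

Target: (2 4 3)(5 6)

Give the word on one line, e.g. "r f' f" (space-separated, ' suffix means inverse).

r' f r

  after r': (1 2 6 5 4)
  after f: (1 2)(3 6 4)
  after r: (2 4 3)(5 6)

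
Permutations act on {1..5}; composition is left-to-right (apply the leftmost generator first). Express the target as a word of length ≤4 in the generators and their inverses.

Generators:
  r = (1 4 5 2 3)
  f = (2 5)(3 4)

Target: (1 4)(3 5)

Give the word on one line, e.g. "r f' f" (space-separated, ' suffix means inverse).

  after f: (2 5)(3 4)
  after r: (1 4)(3 5)

f r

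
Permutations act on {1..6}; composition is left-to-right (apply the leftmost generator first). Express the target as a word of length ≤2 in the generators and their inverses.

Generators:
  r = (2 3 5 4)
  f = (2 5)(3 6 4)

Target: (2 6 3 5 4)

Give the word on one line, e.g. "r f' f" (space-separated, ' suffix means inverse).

  after r': (2 4 5 3)
  after f': (2 6 3 5 4)

r' f'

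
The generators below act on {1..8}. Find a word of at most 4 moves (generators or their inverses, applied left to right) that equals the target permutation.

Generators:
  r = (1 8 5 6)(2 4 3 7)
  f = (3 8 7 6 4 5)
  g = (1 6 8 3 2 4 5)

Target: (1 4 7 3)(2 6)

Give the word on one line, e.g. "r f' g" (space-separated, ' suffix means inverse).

f r' f

  after f: (3 8 7 6 4 5)
  after r': (1 6 2 7 5 4 8 3)
  after f: (1 4 7 3)(2 6)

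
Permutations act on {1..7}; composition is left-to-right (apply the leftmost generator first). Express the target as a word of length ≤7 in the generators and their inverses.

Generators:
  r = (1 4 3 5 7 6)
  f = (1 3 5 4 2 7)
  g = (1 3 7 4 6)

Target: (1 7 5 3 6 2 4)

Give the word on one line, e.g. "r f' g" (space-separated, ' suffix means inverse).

  after r: (1 4 3 5 7 6)
  after f: (1 2 7 6 3 4 5)
  after g': (1 2 3 7 4 5 6)
  after r: (1 2 5)(3 6 4 7)
  after f: (1 7 5 3 6 2 4)

r f g' r f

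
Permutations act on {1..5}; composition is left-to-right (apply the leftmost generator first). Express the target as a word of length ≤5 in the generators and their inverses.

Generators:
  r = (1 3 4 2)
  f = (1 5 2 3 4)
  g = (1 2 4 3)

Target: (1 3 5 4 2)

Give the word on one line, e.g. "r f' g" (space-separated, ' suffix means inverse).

  after g': (1 3 4 2)
  after f: (1 4 3)(2 5)
  after f: (3 5)
  after g': (1 3 5 4 2)

g' f f g'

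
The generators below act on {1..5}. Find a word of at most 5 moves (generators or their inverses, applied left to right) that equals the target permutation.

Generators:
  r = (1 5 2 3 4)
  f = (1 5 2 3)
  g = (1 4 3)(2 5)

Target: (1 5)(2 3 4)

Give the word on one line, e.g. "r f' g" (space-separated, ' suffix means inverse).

r r g

  after r: (1 5 2 3 4)
  after r: (1 2 4 5 3)
  after g: (1 5)(2 3 4)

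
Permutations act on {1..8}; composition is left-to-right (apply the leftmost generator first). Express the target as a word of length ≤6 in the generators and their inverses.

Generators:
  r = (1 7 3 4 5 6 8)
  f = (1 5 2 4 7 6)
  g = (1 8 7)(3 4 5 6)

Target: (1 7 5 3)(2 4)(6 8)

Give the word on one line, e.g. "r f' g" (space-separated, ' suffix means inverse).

g f g' r

  after g: (1 8 7)(3 4 5 6)
  after f: (1 8 6 3 7 5)(2 4)
  after g': (2 3 8 5 7 4)
  after r: (1 7 5 3)(2 4)(6 8)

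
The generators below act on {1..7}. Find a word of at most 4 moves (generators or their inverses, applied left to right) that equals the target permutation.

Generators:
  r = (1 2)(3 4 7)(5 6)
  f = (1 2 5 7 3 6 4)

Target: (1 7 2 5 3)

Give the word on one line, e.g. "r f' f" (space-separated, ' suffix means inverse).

f' f' f' r'

  after f': (1 4 6 3 7 5 2)
  after f': (1 6 7 2 4 3 5)
  after f': (1 3 2 6 5 4 7)
  after r': (1 7 2 5 3)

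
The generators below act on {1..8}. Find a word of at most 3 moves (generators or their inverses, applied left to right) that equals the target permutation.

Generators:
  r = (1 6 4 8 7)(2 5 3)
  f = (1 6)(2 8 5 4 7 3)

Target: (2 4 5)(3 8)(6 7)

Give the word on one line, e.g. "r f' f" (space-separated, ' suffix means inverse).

r f

  after r: (1 6 4 8 7)(2 5 3)
  after f: (2 4 5)(3 8)(6 7)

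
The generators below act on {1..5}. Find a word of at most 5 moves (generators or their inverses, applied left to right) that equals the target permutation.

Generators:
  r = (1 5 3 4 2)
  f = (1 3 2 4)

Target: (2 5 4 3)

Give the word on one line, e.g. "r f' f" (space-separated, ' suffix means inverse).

  after r: (1 5 3 4 2)
  after f: (1 5 2 3)
  after r': (2 5 4 3)

r f r'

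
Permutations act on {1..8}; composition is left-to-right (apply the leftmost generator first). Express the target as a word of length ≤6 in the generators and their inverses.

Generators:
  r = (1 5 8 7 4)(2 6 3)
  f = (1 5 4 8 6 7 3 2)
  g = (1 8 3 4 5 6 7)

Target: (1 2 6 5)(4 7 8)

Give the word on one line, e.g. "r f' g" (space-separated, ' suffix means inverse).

r' r' g f'

  after r': (1 4 7 8 5)(2 3 6)
  after r': (1 7 5 4 8)(2 6 3)
  after g: (2 7 6 4 3)
  after f': (1 2 6 5)(4 7 8)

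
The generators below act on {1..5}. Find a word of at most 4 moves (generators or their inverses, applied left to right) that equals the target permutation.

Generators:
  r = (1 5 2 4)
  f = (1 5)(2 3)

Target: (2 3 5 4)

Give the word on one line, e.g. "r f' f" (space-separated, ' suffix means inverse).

f' r'

  after f': (1 5)(2 3)
  after r': (2 3 5 4)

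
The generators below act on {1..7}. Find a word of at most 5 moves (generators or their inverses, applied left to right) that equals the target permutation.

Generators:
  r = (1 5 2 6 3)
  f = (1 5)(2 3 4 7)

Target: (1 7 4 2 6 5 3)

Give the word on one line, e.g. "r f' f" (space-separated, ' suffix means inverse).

f' r' f r f'

  after f': (1 5)(2 7 4 3)
  after r': (2 7 4 6)(3 5)
  after f: (1 5 4 6 3)
  after r: (1 2 6)(3 5 4)
  after f': (1 7 4 2 6 5 3)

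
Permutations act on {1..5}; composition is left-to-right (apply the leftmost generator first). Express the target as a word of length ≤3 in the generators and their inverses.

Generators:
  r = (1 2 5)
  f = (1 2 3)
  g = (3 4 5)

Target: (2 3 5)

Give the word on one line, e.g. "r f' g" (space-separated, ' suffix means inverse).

  after f: (1 2 3)
  after r: (1 5)(2 3)
  after r: (2 3 5)

f r r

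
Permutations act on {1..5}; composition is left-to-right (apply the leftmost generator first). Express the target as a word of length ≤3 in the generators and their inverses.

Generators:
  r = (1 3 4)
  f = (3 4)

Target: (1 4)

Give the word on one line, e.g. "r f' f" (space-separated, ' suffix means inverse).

  after r: (1 3 4)
  after f: (1 4)

r f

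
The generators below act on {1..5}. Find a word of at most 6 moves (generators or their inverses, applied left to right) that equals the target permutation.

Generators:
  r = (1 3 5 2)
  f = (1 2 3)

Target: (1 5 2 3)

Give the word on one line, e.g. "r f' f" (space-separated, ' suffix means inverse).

r f' r f r'

  after r: (1 3 5 2)
  after f': (1 2 3 5)
  after r: (2 5 3)
  after f: (1 2 5)
  after r': (1 5 2 3)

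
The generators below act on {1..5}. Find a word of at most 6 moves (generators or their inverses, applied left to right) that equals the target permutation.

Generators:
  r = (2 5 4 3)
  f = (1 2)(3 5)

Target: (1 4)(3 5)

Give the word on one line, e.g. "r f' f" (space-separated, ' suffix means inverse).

f' r' r' f

  after f': (1 2)(3 5)
  after r': (1 3 2)(4 5)
  after r': (1 4 2)
  after f: (1 4)(3 5)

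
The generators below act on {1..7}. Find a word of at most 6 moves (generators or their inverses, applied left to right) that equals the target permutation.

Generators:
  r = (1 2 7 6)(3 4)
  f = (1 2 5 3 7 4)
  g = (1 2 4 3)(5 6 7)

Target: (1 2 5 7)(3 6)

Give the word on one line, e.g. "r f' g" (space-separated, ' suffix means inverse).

g' g' f g

  after g': (1 3 4 2)(5 7 6)
  after g': (1 4)(2 3)(5 6 7)
  after f: (2 7 3 5 6 4)
  after g: (1 2 5 7)(3 6)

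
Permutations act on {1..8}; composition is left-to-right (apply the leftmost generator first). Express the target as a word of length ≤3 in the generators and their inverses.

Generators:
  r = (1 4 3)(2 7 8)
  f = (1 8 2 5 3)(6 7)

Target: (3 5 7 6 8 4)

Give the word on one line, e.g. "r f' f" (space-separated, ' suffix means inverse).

  after f': (1 3 5 2 8)(6 7)
  after r: (3 5 7 6 8 4)

f' r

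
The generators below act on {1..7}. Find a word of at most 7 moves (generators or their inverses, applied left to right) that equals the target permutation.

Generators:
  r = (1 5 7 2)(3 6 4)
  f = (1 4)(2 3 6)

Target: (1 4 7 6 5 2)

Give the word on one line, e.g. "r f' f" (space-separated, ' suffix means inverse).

f r f' f' r

  after f: (1 4)(2 3 6)
  after r: (1 3 4 5 7 2 6)
  after f': (1 2 3)(4 5 7 6)
  after f': (1 6)(3 4 5 7)
  after r: (1 4 7 6 5 2)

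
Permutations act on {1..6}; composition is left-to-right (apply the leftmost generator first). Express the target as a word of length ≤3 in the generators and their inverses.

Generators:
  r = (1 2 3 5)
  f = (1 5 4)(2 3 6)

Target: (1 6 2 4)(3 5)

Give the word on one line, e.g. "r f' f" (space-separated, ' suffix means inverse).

  after r': (1 5 3 2)
  after r': (1 3)(2 5)
  after f: (1 6 2 4)(3 5)

r' r' f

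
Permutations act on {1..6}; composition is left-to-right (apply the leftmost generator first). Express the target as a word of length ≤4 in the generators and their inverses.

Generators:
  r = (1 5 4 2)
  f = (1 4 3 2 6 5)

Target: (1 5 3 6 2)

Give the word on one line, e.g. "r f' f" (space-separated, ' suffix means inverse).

f' f' r' f

  after f': (1 5 6 2 3 4)
  after f': (1 6 3)(2 4 5)
  after r': (1 6 3 2 5 4)
  after f: (1 5 3 6 2)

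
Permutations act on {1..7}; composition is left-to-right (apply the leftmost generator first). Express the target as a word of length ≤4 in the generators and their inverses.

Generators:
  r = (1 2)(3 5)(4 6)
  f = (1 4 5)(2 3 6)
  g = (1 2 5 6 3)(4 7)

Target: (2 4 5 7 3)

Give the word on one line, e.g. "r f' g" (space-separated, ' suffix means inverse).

f' g f r'

  after f': (1 5 4)(2 6 3)
  after g: (1 6)(2 3 5 7 4)
  after f: (1 2 6 4 3)(5 7)
  after r': (2 4 5 7 3)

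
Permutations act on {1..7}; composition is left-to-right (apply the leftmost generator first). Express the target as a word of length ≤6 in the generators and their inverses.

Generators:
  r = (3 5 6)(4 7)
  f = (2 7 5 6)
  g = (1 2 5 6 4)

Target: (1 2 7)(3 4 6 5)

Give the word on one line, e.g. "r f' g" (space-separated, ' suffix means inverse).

  after r: (3 5 6)(4 7)
  after f': (2 6 3 7 4)
  after g: (1 2 4 5 6 3 7)
  after r: (1 2 7)(3 4 6 5)

r f' g r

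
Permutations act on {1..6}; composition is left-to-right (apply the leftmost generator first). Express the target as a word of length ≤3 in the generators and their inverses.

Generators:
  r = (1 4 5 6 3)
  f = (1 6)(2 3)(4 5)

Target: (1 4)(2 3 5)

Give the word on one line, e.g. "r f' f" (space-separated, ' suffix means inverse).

  after r: (1 4 5 6 3)
  after r: (1 5 3 4 6)
  after f: (1 4)(2 3 5)

r r f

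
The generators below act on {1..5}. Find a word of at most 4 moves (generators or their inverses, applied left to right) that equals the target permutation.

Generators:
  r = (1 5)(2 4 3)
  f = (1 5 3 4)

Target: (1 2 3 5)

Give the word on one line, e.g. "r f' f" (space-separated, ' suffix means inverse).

f' r r

  after f': (1 4 3 5)
  after r: (1 3)(2 4)
  after r: (1 2 3 5)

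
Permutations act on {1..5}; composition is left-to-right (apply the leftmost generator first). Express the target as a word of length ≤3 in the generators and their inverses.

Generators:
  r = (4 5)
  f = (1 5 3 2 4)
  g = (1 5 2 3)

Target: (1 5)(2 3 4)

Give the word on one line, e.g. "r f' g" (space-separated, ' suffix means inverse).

  after f': (1 4 2 3 5)
  after r': (1 5)(2 3 4)

f' r'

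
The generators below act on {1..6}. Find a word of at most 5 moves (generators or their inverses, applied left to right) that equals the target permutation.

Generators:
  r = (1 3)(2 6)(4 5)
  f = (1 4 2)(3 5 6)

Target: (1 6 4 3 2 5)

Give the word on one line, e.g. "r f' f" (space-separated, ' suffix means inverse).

  after r': (1 3)(2 6)(4 5)
  after f: (1 5 2 3 4 6)
  after r: (1 4 2)(3 5 6)
  after r: (1 5 2 3 4 6)
  after f: (1 6 4 3 2 5)

r' f r r f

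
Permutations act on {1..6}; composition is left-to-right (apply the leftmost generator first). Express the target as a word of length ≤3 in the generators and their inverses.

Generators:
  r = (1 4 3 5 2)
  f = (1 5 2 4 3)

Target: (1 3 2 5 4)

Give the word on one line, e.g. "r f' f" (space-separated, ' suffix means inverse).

  after r: (1 4 3 5 2)
  after f: (1 3 2 5 4)

r f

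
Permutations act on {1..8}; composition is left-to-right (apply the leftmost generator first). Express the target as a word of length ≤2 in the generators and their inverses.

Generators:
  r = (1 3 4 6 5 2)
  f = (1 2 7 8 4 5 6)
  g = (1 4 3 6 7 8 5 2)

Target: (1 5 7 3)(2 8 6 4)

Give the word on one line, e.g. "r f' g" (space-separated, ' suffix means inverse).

  after g': (1 2 5 8 7 6 3 4)
  after g': (1 5 7 3)(2 8 6 4)

g' g'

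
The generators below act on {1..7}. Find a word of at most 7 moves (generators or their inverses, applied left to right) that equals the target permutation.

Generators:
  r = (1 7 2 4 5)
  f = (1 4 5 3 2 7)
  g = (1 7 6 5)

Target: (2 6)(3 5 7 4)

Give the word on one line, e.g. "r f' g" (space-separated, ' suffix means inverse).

  after g': (1 5 6 7)
  after f: (1 3 2 7 4 5 6)
  after f: (1 2)(3 7 5 6 4)
  after r': (1 7 4 3)(2 5 6)
  after g': (2 6)(3 5 7 4)

g' f f r' g'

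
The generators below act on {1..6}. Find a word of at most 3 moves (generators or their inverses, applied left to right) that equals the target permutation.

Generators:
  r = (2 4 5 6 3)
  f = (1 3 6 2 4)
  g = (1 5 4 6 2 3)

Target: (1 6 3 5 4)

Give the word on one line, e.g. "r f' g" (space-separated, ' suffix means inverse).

f r'

  after f: (1 3 6 2 4)
  after r': (1 6 3 5 4)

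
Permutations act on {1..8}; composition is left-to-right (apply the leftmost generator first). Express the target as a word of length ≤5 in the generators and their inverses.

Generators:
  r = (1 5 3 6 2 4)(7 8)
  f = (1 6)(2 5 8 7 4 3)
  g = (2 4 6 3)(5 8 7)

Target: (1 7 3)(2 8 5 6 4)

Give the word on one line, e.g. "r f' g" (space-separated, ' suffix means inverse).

  after g': (2 3 6 4)(5 7 8)
  after f: (1 6 3)(4 5)
  after g: (1 3)(2 4 8 7 5 6)
  after f': (1 4 5)(2 7)(3 6)
  after f': (1 7 3)(2 8 5 6 4)

g' f g f' f'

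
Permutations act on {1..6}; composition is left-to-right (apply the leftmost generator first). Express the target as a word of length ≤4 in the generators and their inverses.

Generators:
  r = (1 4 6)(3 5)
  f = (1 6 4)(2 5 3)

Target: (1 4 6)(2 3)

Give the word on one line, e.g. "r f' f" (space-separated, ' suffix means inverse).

f r'

  after f: (1 6 4)(2 5 3)
  after r': (1 4 6)(2 3)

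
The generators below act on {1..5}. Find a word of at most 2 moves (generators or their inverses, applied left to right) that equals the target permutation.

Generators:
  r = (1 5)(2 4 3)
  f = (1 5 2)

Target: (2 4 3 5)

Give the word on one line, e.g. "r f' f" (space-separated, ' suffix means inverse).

  after r: (1 5)(2 4 3)
  after f': (2 4 3 5)

r f'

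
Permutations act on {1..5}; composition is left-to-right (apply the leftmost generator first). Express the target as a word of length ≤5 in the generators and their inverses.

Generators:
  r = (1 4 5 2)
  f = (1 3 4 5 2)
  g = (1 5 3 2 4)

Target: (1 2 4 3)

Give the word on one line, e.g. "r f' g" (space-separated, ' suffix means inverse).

  after g: (1 5 3 2 4)
  after r': (1 4 2)(3 5)
  after f': (1 3 4 5)
  after g: (1 2 4 3)

g r' f' g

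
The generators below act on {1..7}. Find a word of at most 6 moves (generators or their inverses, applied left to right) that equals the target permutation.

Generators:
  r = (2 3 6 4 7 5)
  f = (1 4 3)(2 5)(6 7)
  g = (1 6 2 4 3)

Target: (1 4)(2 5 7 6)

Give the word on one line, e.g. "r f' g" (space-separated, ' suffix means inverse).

  after g': (1 3 4 2 6)
  after f: (2 7 6 4 5)
  after r: (2 5 3 6 7 4)
  after r: (3 4)(5 6)
  after f: (1 4)(2 5 7 6)

g' f r r f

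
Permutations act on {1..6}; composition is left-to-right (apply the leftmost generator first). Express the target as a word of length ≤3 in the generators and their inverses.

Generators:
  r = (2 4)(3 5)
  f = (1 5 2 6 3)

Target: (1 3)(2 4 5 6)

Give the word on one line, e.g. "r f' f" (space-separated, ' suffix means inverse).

r' f'

  after r': (2 4)(3 5)
  after f': (1 3)(2 4 5 6)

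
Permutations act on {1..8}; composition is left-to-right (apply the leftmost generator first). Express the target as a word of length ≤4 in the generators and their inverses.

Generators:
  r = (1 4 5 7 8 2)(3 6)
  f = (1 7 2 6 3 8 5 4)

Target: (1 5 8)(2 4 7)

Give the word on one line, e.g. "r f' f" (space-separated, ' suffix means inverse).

r r

  after r: (1 4 5 7 8 2)(3 6)
  after r: (1 5 8)(2 4 7)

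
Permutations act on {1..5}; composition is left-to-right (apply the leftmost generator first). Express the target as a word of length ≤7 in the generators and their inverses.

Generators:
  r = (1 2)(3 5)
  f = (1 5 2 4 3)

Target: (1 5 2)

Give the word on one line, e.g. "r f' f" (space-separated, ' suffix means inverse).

  after f': (1 3 4 2 5)
  after r: (1 5 2 3 4)
  after f': (2 4 3)
  after f': (1 3 5)
  after r': (1 5 2)

f' r f' f' r'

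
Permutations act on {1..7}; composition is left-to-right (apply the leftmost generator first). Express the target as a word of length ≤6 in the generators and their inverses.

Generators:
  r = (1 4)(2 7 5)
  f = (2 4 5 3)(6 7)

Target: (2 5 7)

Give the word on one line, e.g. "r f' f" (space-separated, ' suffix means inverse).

r' r' r' r'

  after r': (1 4)(2 5 7)
  after r': (2 7 5)
  after r': (1 4)
  after r': (2 5 7)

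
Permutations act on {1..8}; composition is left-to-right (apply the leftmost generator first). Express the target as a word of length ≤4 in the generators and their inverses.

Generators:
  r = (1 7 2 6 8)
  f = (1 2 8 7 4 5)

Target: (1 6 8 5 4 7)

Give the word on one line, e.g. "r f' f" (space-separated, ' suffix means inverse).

  after f: (1 2 8 7 4 5)
  after f: (1 8 4)(2 7 5)
  after r': (1 6 2)(4 8)(5 7)
  after f: (1 6 8 5 4 7)

f f r' f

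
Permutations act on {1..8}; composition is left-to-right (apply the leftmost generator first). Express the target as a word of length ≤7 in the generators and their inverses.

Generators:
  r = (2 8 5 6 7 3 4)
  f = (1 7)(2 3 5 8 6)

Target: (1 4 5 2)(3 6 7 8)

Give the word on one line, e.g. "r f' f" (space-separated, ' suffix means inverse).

  after r: (2 8 5 6 7 3 4)
  after f': (1 7 2 5 8 3 4 6)
  after r: (1 3 2 6)(4 7 8)
  after r: (1 4 3 8 2 7 5 6)
  after f: (1 4 5 2)(3 6 7 8)

r f' r r f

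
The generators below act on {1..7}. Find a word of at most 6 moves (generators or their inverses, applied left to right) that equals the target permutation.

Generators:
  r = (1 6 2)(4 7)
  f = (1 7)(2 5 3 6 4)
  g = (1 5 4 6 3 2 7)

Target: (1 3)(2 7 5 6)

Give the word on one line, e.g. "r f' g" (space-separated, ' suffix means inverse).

g' g' r' f'

  after g': (1 7 2 3 6 4 5)
  after g': (1 2 6 5 7 3 4)
  after r': (1 6 5 4 2)(3 7)
  after f': (1 3)(2 7 5 6)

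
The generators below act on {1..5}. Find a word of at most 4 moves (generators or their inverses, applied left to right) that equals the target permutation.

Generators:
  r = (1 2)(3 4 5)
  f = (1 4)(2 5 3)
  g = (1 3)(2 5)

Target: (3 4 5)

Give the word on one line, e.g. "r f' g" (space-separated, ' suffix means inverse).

  after r': (1 2)(3 5 4)
  after g': (1 5 4)(2 3)
  after g': (1 2)(3 5 4)
  after r': (3 4 5)

r' g' g' r'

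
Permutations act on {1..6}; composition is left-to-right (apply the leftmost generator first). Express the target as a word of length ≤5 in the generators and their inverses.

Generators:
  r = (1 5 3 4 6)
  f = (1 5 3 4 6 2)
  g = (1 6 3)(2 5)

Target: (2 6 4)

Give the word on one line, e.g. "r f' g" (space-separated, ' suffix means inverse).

  after g': (1 3 6)(2 5)
  after r: (1 4 6 5 2 3)
  after f: (1 6 3 5)(2 4)
  after r: (2 6 4)

g' r f r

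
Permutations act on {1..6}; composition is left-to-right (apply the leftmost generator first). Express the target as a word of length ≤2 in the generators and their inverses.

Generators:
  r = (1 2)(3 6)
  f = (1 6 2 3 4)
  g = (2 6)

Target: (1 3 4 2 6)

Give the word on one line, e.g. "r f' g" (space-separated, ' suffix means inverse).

f r

  after f: (1 6 2 3 4)
  after r: (1 3 4 2 6)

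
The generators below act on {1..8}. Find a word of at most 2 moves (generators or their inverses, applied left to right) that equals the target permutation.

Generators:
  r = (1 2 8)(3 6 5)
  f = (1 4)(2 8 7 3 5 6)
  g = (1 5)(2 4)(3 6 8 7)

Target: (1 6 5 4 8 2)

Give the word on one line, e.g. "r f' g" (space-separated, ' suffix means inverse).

  after g': (1 5)(2 4)(3 7 8 6)
  after f: (1 6 5 4 8 2)

g' f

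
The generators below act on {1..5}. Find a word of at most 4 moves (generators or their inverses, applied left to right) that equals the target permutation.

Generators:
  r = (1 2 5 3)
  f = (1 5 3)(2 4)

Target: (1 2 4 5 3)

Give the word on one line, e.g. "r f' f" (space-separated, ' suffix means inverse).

f r' f' f'

  after f: (1 5 3)(2 4)
  after r': (1 2 4)
  after f': (1 4 3 5)
  after f': (1 2 4 5 3)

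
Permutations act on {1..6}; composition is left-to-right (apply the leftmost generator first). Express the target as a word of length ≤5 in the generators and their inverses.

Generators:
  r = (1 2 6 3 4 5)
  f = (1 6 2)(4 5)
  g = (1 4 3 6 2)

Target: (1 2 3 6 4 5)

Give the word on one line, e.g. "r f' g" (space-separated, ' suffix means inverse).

  after g: (1 4 3 6 2)
  after f': (1 5 4 3)
  after r: (2 6 3)
  after r: (1 2 3 6 4 5)

g f' r r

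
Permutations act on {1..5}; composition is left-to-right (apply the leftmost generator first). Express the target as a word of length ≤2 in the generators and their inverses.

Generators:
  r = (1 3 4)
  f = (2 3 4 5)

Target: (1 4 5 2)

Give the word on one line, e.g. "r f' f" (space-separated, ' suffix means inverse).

  after f: (2 3 4 5)
  after r': (1 4 5 2)

f r'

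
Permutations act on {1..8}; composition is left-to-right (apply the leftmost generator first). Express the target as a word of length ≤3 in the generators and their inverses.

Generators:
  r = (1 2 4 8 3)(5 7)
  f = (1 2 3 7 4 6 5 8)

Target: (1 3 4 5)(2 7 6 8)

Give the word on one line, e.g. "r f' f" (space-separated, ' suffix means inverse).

  after f: (1 2 3 7 4 6 5 8)
  after f: (1 3 4 5)(2 7 6 8)

f f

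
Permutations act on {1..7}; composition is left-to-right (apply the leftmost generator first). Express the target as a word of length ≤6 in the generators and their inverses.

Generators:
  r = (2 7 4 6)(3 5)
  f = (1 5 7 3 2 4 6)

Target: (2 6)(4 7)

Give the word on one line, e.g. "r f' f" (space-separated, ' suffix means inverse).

f r' f' f' f'

  after f: (1 5 7 3 2 4 6)
  after r': (1 3 6)(2 7 5)
  after f': (1 7)(2 5 3 4)
  after f': (1 5 7 6 4 3 2)
  after f': (2 6)(4 7)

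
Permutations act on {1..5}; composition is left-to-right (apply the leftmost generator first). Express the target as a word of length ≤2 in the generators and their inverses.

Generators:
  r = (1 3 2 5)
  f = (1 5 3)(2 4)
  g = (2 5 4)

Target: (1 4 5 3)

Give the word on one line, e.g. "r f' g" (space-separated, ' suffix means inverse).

  after f: (1 5 3)(2 4)
  after g: (1 4 5 3)

f g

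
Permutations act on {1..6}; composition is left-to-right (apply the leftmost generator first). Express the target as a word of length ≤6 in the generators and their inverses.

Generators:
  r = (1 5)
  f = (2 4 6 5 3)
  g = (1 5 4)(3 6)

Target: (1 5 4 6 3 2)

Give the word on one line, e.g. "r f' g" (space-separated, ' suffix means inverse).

  after f': (2 3 5 6 4)
  after r: (1 5 6 4 2 3)
  after g': (2 6 5 3 4)
  after f': (2 4 3)
  after g: (1 5 4 6 3 2)

f' r g' f' g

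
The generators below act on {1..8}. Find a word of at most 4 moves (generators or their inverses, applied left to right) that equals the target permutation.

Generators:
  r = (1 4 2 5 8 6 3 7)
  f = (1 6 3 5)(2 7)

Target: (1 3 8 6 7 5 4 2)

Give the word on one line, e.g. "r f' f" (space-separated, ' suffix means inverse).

f r

  after f: (1 6 3 5)(2 7)
  after r: (1 3 8 6 7 5 4 2)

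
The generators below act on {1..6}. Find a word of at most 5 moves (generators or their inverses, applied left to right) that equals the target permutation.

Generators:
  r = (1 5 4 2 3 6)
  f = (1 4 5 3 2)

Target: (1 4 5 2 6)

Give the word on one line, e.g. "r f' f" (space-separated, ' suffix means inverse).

r f f r'

  after r: (1 5 4 2 3 6)
  after f: (1 3 6 4)
  after f: (1 2)(3 6 5)
  after r': (1 4 5 2 6)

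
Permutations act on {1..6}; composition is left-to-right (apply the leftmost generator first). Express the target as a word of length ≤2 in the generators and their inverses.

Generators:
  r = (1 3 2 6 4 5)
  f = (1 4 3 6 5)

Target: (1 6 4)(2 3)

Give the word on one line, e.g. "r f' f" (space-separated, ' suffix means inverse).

f r'

  after f: (1 4 3 6 5)
  after r': (1 6 4)(2 3)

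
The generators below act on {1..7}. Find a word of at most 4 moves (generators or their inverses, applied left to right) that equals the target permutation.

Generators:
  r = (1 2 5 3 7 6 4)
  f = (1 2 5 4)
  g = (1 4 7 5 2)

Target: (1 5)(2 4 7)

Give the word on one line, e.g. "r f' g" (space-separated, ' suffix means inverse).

g f'

  after g: (1 4 7 5 2)
  after f': (1 5)(2 4 7)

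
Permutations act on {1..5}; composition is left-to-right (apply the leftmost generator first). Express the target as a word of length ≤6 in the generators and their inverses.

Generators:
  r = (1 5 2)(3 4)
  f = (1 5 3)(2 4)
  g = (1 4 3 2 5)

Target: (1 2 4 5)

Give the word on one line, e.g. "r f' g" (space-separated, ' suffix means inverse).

r f' g f

  after r: (1 5 2)(3 4)
  after f': (2 3)(4 5)
  after g: (1 4)(3 5)
  after f: (1 2 4 5)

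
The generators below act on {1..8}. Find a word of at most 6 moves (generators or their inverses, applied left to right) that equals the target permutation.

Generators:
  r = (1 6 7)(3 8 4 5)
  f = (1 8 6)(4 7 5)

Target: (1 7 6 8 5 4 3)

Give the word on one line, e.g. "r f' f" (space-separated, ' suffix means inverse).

f' r' f' r

  after f': (1 6 8)(4 5 7)
  after r': (3 5 6)(7 8)
  after f': (1 6 3 7)(4 5 8)
  after r: (1 7 6 8 5 4 3)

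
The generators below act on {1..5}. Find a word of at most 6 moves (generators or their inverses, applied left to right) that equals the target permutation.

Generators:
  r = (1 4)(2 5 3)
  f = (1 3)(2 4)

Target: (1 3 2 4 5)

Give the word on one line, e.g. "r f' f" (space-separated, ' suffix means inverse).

r' f r' f f

  after r': (1 4)(2 3 5)
  after f: (1 2)(3 5 4)
  after r': (1 3 2 4 5)
  after f: (3 4 5)
  after f: (1 3 2 4 5)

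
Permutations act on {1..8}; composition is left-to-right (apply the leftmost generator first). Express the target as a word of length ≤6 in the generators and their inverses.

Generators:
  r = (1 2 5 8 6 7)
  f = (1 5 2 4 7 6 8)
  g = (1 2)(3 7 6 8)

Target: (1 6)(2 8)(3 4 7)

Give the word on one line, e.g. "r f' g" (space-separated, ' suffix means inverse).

g' r' r' f

  after g': (1 2)(3 8 6 7)
  after r': (2 7 3 5)
  after r': (1 7 3 2 6 8 5)
  after f: (1 6)(2 8)(3 4 7)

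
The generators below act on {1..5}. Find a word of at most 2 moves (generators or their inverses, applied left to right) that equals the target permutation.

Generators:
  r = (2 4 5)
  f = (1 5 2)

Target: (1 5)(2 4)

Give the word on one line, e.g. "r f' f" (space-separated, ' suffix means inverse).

  after r: (2 4 5)
  after f: (1 5)(2 4)

r f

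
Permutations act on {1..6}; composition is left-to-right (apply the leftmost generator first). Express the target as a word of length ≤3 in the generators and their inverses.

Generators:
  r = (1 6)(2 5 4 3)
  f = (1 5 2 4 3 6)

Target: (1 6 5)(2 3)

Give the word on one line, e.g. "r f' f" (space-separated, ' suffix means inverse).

  after f': (1 6 3 4 2 5)
  after r: (2 4 5 6)
  after r: (1 6 5)(2 3)

f' r r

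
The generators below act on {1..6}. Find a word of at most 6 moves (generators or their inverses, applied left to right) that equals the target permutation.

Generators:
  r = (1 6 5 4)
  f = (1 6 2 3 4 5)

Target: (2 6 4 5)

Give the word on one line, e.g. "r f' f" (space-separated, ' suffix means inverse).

r' r' f' r' f

  after r': (1 4 5 6)
  after r': (1 5)(4 6)
  after f': (1 4)(2 6 3)
  after r': (1 5 6 3 2)
  after f: (2 6 4 5)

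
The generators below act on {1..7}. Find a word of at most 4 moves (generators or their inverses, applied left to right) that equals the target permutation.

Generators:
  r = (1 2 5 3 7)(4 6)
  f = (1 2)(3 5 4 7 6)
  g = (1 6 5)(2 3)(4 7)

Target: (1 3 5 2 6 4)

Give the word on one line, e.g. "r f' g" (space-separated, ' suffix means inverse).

  after f': (1 2)(3 6 7 4 5)
  after g: (1 3 5 2 6 4)

f' g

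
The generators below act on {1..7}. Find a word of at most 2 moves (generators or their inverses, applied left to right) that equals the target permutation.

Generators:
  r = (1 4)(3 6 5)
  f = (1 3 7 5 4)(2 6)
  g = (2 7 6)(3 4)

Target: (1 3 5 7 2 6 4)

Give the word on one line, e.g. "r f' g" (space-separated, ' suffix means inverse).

  after r': (1 4)(3 5 6)
  after g': (1 3 5 7 2 6 4)

r' g'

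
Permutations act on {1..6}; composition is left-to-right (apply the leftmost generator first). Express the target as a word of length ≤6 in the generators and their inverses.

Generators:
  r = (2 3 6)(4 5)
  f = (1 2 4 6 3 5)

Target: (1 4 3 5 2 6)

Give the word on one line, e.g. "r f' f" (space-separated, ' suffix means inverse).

r f' r r r

  after r: (2 3 6)(4 5)
  after f': (1 5 2 6)(3 4)
  after r: (1 4 6)(3 5)
  after r: (1 5 6)(2 3 4)
  after r: (1 4 3 5 2 6)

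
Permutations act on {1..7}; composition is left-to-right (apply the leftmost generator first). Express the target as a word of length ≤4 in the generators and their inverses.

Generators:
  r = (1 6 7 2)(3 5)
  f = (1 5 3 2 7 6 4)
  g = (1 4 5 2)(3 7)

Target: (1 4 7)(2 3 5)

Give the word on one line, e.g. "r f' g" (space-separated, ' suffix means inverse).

  after r: (1 6 7 2)(3 5)
  after g': (1 6 3 4)(5 7)
  after g': (1 6 7 4 2 5 3)
  after f: (1 4 7)(2 3 5)

r g' g' f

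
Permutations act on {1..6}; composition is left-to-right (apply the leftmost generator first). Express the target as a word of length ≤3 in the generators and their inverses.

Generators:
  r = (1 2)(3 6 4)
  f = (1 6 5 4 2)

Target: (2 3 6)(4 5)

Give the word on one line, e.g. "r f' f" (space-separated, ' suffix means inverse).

  after f': (1 2 4 5 6)
  after r: (2 3 6)(4 5)

f' r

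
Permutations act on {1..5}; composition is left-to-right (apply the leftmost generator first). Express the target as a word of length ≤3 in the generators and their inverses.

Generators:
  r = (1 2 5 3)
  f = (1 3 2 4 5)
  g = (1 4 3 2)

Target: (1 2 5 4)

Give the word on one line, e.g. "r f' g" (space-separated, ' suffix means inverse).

  after f': (1 5 4 2 3)
  after r': (1 2 5 4)

f' r'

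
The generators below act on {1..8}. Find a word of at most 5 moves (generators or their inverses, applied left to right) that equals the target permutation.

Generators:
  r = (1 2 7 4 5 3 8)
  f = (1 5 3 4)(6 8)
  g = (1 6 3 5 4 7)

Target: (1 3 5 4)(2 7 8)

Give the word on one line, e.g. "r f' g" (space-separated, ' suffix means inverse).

g g r g' r'

  after g: (1 6 3 5 4 7)
  after g: (1 3 4)(5 7 6)
  after r: (1 8)(2 7 6 3 5 4)
  after g': (1 8 7)(2 4)
  after r': (1 3 5 4)(2 7 8)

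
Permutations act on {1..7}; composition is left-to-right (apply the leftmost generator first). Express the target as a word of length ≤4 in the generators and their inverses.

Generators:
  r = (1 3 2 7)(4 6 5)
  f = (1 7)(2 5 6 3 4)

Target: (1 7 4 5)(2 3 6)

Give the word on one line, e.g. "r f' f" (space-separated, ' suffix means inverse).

  after f': (1 7)(2 4 3 6 5)
  after r: (2 6 4)(3 5 7)
  after f: (1 7 4 5)(2 3 6)

f' r f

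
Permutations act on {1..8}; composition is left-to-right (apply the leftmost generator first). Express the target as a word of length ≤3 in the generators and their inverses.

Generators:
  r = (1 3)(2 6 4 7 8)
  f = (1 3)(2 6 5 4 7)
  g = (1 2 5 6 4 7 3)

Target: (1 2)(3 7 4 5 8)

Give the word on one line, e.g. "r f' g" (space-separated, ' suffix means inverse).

g' r' g

  after g': (1 3 7 4 6 5 2)
  after r': (2 3 4)(5 8 7 6)
  after g: (1 2)(3 7 4 5 8)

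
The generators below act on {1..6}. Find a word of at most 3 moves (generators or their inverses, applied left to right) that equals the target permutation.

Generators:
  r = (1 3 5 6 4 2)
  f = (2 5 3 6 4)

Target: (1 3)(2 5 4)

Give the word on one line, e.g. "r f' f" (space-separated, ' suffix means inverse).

  after r': (1 2 4 6 5 3)
  after f: (1 5 6 3)
  after f: (1 3)(2 5 4)

r' f f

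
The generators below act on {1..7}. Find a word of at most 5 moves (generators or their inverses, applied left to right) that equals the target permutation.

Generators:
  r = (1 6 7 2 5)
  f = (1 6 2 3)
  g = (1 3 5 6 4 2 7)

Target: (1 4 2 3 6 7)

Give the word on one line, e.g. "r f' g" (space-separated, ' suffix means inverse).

r f' r g

  after r: (1 6 7 2 5)
  after f': (2 5 3)(6 7)
  after r: (1 6 2)(3 5)
  after g: (1 4 2 3 6 7)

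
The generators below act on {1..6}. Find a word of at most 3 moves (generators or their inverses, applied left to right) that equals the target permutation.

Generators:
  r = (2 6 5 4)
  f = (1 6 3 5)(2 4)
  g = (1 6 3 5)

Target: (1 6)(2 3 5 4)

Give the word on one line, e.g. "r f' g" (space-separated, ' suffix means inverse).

  after r: (2 6 5 4)
  after g: (1 6)(2 3 5 4)

r g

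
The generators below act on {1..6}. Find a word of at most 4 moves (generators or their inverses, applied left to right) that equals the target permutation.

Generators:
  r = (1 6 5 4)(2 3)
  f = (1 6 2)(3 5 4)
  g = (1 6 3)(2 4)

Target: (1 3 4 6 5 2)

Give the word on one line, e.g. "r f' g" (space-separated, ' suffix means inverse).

  after r: (1 6 5 4)(2 3)
  after g: (1 3 4 6 5 2)

r g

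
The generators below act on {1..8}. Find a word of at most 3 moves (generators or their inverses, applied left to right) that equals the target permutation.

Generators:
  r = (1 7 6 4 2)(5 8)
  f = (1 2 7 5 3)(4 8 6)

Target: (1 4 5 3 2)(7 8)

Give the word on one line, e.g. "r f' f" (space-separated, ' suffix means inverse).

  after f: (1 2 7 5 3)(4 8 6)
  after r': (1 4 5 3 2)(7 8)

f r'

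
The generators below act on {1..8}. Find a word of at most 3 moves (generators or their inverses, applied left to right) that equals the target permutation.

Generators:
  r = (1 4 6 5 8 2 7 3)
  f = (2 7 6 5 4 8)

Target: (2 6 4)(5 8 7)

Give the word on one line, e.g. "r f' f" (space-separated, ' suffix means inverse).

  after f: (2 7 6 5 4 8)
  after f: (2 6 4)(5 8 7)

f f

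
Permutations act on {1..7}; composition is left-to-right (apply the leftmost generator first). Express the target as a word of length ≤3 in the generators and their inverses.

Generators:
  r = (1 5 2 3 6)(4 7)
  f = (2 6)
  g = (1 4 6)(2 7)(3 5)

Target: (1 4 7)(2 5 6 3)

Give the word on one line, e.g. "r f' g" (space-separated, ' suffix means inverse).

r' g g

  after r': (1 6 3 2 5)(4 7)
  after g: (2 3 7 6 5 4)
  after g: (1 4 7)(2 5 6 3)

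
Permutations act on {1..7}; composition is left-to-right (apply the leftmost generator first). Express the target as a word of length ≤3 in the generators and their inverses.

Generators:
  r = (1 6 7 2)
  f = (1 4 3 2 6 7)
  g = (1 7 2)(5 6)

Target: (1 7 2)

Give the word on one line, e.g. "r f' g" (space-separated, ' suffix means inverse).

g' g'

  after g': (1 2 7)(5 6)
  after g': (1 7 2)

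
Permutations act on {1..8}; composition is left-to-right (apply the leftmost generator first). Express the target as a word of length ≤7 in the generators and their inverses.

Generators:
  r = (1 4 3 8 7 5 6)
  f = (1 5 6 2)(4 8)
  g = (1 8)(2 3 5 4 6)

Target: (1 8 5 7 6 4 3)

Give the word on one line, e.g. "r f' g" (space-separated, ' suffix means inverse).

f r' r' g' g'

  after f: (1 5 6 2)(4 8)
  after r': (1 7 8)(2 6)(3 4)
  after r': (1 8 6 2 5 7 3)
  after g': (2 3 8 4 5 7)
  after g': (1 8 5 7 6 4 3)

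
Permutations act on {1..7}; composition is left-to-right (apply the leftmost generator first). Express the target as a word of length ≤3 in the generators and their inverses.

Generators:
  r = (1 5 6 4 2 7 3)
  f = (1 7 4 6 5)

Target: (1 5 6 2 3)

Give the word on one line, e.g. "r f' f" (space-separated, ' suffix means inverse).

  after r: (1 5 6 4 2 7 3)
  after r: (1 6 2 3 5 4 7)
  after f: (1 5 6 2 3)

r r f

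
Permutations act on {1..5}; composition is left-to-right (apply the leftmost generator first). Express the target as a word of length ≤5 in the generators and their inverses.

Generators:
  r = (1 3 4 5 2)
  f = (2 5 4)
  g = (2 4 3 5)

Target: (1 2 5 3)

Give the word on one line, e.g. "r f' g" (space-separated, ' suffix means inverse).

  after f': (2 4 5)
  after r': (1 2 3)
  after g': (1 5 3)(2 4)
  after f': (1 2 5 3)

f' r' g' f'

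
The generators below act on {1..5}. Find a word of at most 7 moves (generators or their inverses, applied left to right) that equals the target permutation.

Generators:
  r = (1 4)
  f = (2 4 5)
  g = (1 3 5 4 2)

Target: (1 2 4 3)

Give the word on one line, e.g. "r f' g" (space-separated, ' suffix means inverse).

  after g: (1 3 5 4 2)
  after f: (1 3 2)
  after r: (1 3 2 4)
  after g: (1 5 4 3)
  after f: (1 2 4 3)

g f r g f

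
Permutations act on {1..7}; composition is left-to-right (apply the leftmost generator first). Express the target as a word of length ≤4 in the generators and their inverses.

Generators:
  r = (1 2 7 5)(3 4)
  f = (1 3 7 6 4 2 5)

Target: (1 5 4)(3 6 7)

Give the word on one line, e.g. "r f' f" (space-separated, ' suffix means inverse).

  after f: (1 3 7 6 4 2 5)
  after f: (1 7 4 5 3 6 2)
  after r: (1 5 4)(3 6 7)

f f r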